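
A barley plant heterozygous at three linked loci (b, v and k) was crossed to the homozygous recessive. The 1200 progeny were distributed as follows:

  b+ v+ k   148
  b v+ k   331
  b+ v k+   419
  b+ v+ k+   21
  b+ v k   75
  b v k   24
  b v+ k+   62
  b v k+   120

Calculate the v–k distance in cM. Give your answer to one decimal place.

15.2 cM

The two most frequent reciprocal classes, b+ v k+ and b v+ k, are the parental types, so the F1 was b+ v k+ / b v+ k.
The two rarest classes, b+ v+ k+ and b v k, are the double crossovers. Comparing them with the parentals, only the v allele has switched, so v is the middle locus and the order is b – v – k.
Crossovers in the v–k interval produce the single-crossover classes b+ v k and b v+ k+ (75 + 62 = 137) plus the double crossovers (45).
RF(v–k) = (137 + 45) / 1200 = 182/1200 = 0.1517 → 15.2 cM.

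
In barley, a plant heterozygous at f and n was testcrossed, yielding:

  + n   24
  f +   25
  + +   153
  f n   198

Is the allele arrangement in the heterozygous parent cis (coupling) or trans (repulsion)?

cis

The two most frequent classes are + + (153) and f n (198); these are the parental (non-recombinant) types.
So the F1 carried + + on one chromosome and f n on the other — the recessive alleles are on the same chromosome (cis / coupling).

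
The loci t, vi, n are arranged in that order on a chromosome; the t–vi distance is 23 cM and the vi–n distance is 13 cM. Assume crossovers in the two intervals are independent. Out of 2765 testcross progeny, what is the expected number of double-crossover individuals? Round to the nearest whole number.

83

Map distances give recombination frequencies of 0.230 and 0.130 for the two intervals.
With no interference, expected double-crossover frequency = 0.230 × 0.130 = 0.02990.
Expected number = 0.02990 × 2765 = 82.67 ≈ 83.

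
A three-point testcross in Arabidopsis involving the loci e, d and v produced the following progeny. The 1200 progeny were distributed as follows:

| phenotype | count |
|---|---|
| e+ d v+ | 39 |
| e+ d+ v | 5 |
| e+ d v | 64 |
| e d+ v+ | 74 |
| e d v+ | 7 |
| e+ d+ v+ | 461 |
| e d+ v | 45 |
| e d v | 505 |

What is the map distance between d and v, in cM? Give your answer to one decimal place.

The two most frequent reciprocal classes, e d v and e+ d+ v+, are the parental types, so the F1 was e d v / e+ d+ v+.
The two rarest classes, e d v+ and e+ d+ v, are the double crossovers. Comparing them with the parentals, only the v allele has switched, so v is the middle locus and the order is e – v – d.
Crossovers in the v–d interval produce the single-crossover classes e d+ v and e+ d v+ (45 + 39 = 84) plus the double crossovers (12).
RF(v–d) = (84 + 12) / 1200 = 96/1200 = 0.0800 → 8.0 cM.

8.0 cM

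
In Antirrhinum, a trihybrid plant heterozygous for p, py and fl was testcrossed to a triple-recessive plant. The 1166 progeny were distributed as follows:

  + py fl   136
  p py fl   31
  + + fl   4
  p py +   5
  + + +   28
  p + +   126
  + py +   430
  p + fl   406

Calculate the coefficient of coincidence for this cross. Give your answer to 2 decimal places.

The two most frequent reciprocal classes, + py + and p + fl, are the parental types, so the F1 was + py + / p + fl.
The two rarest classes, p py + and + + fl, are the double crossovers. Comparing them with the parentals, only the p allele has switched, so p is the middle locus and the order is fl – p – py.
fl–p: (262 + 9)/1166 = 0.2324; p–py: (59 + 9)/1166 = 0.0583.
Expected DCO frequency = 0.2324 × 0.0583 ≈ 0.01355; observed = 9/1166 ≈ 0.00772.
Coefficient of coincidence = 0.00772/0.01355 ≈ 0.57.

0.57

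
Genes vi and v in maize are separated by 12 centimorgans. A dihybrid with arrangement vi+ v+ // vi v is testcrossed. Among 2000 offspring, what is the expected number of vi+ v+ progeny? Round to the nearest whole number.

A map distance of 12 centimorgans corresponds to a recombination frequency of 0.120.
The F1 is vi+ v+ / vi v, so vi+ v+ is a parental gamete class with expected frequency (1 − r)/2 = 0.880/2 = 0.4400.
Expected number = 0.4400 × 2000 = 880.00 ≈ 880.

880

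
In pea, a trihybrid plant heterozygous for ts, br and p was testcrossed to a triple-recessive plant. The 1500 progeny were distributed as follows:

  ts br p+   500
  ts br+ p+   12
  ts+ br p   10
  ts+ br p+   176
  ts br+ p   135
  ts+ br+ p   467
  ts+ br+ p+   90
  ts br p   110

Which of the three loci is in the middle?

The two most frequent reciprocal classes, ts br p+ and ts+ br+ p, are the parental types, so the F1 was ts br p+ / ts+ br+ p.
The two rarest classes, ts br+ p+ and ts+ br p, are the double crossovers. Comparing them with the parentals, only the br allele has switched, so br is the middle locus and the order is p – br – ts.

br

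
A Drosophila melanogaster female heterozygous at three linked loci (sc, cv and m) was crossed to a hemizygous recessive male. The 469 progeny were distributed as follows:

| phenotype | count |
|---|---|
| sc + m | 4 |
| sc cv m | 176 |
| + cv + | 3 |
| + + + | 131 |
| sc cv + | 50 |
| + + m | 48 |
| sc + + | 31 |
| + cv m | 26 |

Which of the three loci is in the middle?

The two most frequent reciprocal classes, + + + and sc cv m, are the parental types, so the F1 was + + + / sc cv m.
The two rarest classes, + cv + and sc + m, are the double crossovers. Comparing them with the parentals, only the cv allele has switched, so cv is the middle locus and the order is m – cv – sc.

cv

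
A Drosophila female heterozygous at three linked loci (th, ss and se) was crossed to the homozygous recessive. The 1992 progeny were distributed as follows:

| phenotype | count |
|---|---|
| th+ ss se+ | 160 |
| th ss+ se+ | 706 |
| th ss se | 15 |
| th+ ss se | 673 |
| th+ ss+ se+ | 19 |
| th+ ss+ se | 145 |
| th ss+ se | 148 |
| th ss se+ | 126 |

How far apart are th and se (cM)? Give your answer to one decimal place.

17.2 cM

The two most frequent reciprocal classes, th+ ss se and th ss+ se+, are the parental types, so the F1 was th+ ss se / th ss+ se+.
The two rarest classes, th ss se and th+ ss+ se+, are the double crossovers. Comparing them with the parentals, only the th allele has switched, so th is the middle locus and the order is ss – th – se.
Crossovers in the th–se interval produce the single-crossover classes th+ ss se+ and th ss+ se (160 + 148 = 308) plus the double crossovers (34).
RF(th–se) = (308 + 34) / 1992 = 342/1992 = 0.1717 → 17.2 cM.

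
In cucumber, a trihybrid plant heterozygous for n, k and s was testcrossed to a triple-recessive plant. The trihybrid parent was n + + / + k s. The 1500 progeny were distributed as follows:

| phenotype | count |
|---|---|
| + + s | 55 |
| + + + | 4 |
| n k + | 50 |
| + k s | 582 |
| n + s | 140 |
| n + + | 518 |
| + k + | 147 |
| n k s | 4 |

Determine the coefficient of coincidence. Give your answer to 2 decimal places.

0.36

The two rarest classes, + + + and n k s, are the double crossovers. Comparing them with the parentals, only the n allele has switched, so n is the middle locus and the order is s – n – k.
s–n: (287 + 8)/1500 = 0.1967; n–k: (105 + 8)/1500 = 0.0753.
Expected DCO frequency = 0.1967 × 0.0753 ≈ 0.01481; observed = 8/1500 ≈ 0.00533.
Coefficient of coincidence = 0.00533/0.01481 ≈ 0.36.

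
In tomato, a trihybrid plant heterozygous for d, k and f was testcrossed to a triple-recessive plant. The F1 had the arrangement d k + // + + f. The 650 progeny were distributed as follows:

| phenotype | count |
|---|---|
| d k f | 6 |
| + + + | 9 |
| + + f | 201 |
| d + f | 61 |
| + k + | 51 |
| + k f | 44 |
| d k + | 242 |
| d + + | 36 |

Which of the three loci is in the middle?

f

The two rarest classes, d k f and + + +, are the double crossovers. Comparing them with the parentals, only the f allele has switched, so f is the middle locus and the order is d – f – k.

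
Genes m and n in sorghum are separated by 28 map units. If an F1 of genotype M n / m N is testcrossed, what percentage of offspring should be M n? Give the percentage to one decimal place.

A map distance of 28 map units corresponds to a recombination frequency of 0.280.
The F1 is M n / m N, so M n is a parental gamete class with expected frequency (1 − r)/2 = 0.720/2 = 0.3600.
That is 0.3600 = 36.0% of the progeny.

36.0%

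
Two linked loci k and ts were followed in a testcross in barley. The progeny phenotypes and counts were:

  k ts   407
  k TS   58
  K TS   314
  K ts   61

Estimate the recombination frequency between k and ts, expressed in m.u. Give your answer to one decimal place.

The two most frequent classes, K TS (314) and k ts (407), are the parental types, so the F1 was K TS / k ts.
The recombinant classes are K ts and k TS: 61 + 58 = 119.
Recombination frequency = 119/840 = 0.1417 ≈ 14.2%, i.e. 14.2 m.u.

14.2 m.u.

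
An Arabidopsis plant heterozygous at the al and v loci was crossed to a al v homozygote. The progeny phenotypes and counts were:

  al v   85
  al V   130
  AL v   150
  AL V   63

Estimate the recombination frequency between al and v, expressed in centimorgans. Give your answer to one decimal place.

34.6 centimorgans

The two most frequent classes, AL v (150) and al V (130), are the parental types, so the F1 was AL v / al V.
The recombinant classes are AL V and al v: 63 + 85 = 148.
Recombination frequency = 148/428 = 0.3458 ≈ 34.6%, i.e. 34.6 centimorgans.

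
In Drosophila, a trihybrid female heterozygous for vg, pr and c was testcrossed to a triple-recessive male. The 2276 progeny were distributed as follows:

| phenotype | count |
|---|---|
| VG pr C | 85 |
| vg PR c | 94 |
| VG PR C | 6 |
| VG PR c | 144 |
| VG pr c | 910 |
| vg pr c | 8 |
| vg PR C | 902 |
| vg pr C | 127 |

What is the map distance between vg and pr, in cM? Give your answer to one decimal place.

12.5 cM

The two most frequent reciprocal classes, VG pr c and vg PR C, are the parental types, so the F1 was VG pr c / vg PR C.
The two rarest classes, vg pr c and VG PR C, are the double crossovers. Comparing them with the parentals, only the vg allele has switched, so vg is the middle locus and the order is pr – vg – c.
Crossovers in the pr–vg interval produce the single-crossover classes VG PR c and vg pr C (144 + 127 = 271) plus the double crossovers (14).
RF(pr–vg) = (271 + 14) / 2276 = 285/2276 = 0.1252 → 12.5 cM.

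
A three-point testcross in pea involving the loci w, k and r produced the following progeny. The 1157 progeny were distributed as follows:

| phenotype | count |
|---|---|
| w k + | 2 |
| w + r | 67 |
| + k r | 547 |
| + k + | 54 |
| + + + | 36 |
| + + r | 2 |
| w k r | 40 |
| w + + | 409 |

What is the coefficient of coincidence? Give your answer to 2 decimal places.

The two most frequent reciprocal classes, w + + and + k r, are the parental types, so the F1 was w + + / + k r.
The two rarest classes, w k + and + + r, are the double crossovers. Comparing them with the parentals, only the k allele has switched, so k is the middle locus and the order is r – k – w.
r–k: (121 + 4)/1157 = 0.1080; k–w: (76 + 4)/1157 = 0.0691.
Expected DCO frequency = 0.1080 × 0.0691 ≈ 0.00746; observed = 4/1157 ≈ 0.00346.
Coefficient of coincidence = 0.00346/0.00746 ≈ 0.46.

0.46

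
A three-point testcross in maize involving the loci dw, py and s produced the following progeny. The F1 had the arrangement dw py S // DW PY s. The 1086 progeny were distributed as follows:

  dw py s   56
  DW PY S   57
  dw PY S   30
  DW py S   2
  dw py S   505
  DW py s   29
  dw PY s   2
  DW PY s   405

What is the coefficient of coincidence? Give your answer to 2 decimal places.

The two rarest classes, DW py S and dw PY s, are the double crossovers. Comparing them with the parentals, only the dw allele has switched, so dw is the middle locus and the order is s – dw – py.
s–dw: (113 + 4)/1086 = 0.1077; dw–py: (59 + 4)/1086 = 0.0580.
Expected DCO frequency = 0.1077 × 0.0580 ≈ 0.00625; observed = 4/1086 ≈ 0.00368.
Coefficient of coincidence = 0.00368/0.00625 ≈ 0.59.

0.59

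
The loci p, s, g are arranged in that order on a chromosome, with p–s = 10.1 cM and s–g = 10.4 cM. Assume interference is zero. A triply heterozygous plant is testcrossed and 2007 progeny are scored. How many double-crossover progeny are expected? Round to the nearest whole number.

Map distances give recombination frequencies of 0.101 and 0.104 for the two intervals.
With no interference, expected double-crossover frequency = 0.101 × 0.104 = 0.01050.
Expected number = 0.01050 × 2007 = 21.08 ≈ 21.

21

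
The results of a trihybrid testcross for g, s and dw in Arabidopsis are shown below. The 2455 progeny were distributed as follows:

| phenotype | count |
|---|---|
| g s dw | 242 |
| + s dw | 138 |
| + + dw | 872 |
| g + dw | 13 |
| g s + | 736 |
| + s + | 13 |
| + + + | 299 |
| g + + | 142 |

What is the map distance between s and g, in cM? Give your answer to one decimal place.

12.5 cM

The two most frequent reciprocal classes, g s + and + + dw, are the parental types, so the F1 was g s + / + + dw.
The two rarest classes, + s + and g + dw, are the double crossovers. Comparing them with the parentals, only the g allele has switched, so g is the middle locus and the order is s – g – dw.
Crossovers in the s–g interval produce the single-crossover classes g + + and + s dw (142 + 138 = 280) plus the double crossovers (26).
RF(s–g) = (280 + 26) / 2455 = 306/2455 = 0.1246 → 12.5 cM.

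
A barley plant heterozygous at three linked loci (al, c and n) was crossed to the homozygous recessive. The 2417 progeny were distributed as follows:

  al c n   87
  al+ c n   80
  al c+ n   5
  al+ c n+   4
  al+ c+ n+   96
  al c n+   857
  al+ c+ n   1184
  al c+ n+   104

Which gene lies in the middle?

The two most frequent reciprocal classes, al+ c+ n and al c n+, are the parental types, so the F1 was al+ c+ n / al c n+.
The two rarest classes, al c+ n and al+ c n+, are the double crossovers. Comparing them with the parentals, only the al allele has switched, so al is the middle locus and the order is c – al – n.

al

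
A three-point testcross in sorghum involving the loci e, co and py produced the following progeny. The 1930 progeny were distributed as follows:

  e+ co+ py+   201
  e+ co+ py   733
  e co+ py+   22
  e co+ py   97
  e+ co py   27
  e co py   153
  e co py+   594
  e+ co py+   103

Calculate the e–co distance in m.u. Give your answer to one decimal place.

12.9 m.u.

The two most frequent reciprocal classes, e co py+ and e+ co+ py, are the parental types, so the F1 was e co py+ / e+ co+ py.
The two rarest classes, e co+ py+ and e+ co py, are the double crossovers. Comparing them with the parentals, only the co allele has switched, so co is the middle locus and the order is py – co – e.
Crossovers in the co–e interval produce the single-crossover classes e+ co py+ and e co+ py (103 + 97 = 200) plus the double crossovers (49).
RF(co–e) = (200 + 49) / 1930 = 249/1930 = 0.1290 → 12.9 m.u.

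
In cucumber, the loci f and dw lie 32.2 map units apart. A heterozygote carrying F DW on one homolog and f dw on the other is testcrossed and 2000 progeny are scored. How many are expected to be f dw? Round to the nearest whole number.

A map distance of 32.2 map units corresponds to a recombination frequency of 0.322.
The F1 is F DW / f dw, so f dw is a parental gamete class with expected frequency (1 − r)/2 = 0.678/2 = 0.3390.
Expected number = 0.3390 × 2000 = 678.00 ≈ 678.

678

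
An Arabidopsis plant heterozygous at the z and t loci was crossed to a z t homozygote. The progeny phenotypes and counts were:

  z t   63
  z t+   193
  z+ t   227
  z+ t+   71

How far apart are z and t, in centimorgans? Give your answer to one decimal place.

24.2 centimorgans

The two most frequent classes, z+ t (227) and z t+ (193), are the parental types, so the F1 was z+ t / z t+.
The recombinant classes are z+ t+ and z t: 71 + 63 = 134.
Recombination frequency = 134/554 = 0.2419 ≈ 24.2%, i.e. 24.2 centimorgans.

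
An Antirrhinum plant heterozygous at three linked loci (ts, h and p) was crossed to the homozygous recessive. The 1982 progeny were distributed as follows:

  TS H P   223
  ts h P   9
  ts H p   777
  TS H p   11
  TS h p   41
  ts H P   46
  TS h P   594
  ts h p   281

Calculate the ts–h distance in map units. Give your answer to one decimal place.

The two most frequent reciprocal classes, TS h P and ts H p, are the parental types, so the F1 was TS h P / ts H p.
The two rarest classes, ts h P and TS H p, are the double crossovers. Comparing them with the parentals, only the ts allele has switched, so ts is the middle locus and the order is h – ts – p.
Crossovers in the h–ts interval produce the single-crossover classes TS H P and ts h p (223 + 281 = 504) plus the double crossovers (20).
RF(h–ts) = (504 + 20) / 1982 = 524/1982 = 0.2644 → 26.4 map units.

26.4 map units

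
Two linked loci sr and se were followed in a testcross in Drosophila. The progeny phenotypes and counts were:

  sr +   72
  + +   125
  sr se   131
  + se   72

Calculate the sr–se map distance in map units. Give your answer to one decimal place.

36.0 map units

The two most frequent classes, + + (125) and sr se (131), are the parental types, so the F1 was + + / sr se.
The recombinant classes are + se and sr +: 72 + 72 = 144.
Recombination frequency = 144/400 = 0.3600 ≈ 36.0%, i.e. 36.0 map units.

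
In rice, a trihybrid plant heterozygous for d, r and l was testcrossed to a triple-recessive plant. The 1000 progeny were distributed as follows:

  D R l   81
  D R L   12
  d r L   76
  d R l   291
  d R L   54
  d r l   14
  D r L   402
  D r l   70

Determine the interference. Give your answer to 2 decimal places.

The two most frequent reciprocal classes, d R l and D r L, are the parental types, so the F1 was d R l / D r L.
The two rarest classes, d r l and D R L, are the double crossovers. Comparing them with the parentals, only the r allele has switched, so r is the middle locus and the order is d – r – l.
d–r: (157 + 26)/1000 = 0.1830; r–l: (124 + 26)/1000 = 0.1500.
Expected DCO frequency = 0.1830 × 0.1500 ≈ 0.02745; observed = 26/1000 ≈ 0.02600.
Coefficient of coincidence = 0.02600/0.02745 ≈ 0.95; interference = 1 − 0.95 = 0.05.

0.05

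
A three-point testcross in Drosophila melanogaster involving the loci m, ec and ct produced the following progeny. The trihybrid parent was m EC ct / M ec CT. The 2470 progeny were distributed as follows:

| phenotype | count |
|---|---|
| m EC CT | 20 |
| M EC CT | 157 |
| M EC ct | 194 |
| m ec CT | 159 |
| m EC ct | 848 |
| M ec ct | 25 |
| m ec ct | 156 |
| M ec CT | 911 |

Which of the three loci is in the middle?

The two rarest classes, m EC CT and M ec ct, are the double crossovers. Comparing them with the parentals, only the ct allele has switched, so ct is the middle locus and the order is m – ct – ec.

ct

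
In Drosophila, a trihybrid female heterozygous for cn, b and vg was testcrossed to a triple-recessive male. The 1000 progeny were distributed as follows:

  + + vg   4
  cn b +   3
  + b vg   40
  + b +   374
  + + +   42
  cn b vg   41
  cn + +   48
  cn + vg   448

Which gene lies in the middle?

cn

The two most frequent reciprocal classes, + b + and cn + vg, are the parental types, so the F1 was + b + / cn + vg.
The two rarest classes, cn b + and + + vg, are the double crossovers. Comparing them with the parentals, only the cn allele has switched, so cn is the middle locus and the order is vg – cn – b.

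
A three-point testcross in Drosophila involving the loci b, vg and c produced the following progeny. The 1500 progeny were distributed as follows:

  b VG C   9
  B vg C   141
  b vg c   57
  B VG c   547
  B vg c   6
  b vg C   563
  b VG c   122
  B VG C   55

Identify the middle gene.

The two most frequent reciprocal classes, B VG c and b vg C, are the parental types, so the F1 was B VG c / b vg C.
The two rarest classes, B vg c and b VG C, are the double crossovers. Comparing them with the parentals, only the vg allele has switched, so vg is the middle locus and the order is b – vg – c.

vg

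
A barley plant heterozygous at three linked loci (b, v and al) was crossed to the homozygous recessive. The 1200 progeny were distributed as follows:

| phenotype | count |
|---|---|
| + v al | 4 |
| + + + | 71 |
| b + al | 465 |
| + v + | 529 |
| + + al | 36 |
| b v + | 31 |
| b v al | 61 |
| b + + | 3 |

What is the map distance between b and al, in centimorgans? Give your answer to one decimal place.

The two most frequent reciprocal classes, b + al and + v +, are the parental types, so the F1 was b + al / + v +.
The two rarest classes, b + + and + v al, are the double crossovers. Comparing them with the parentals, only the al allele has switched, so al is the middle locus and the order is v – al – b.
Crossovers in the al–b interval produce the single-crossover classes + + al and b v + (36 + 31 = 67) plus the double crossovers (7).
RF(al–b) = (67 + 7) / 1200 = 74/1200 = 0.0617 → 6.2 centimorgans.

6.2 centimorgans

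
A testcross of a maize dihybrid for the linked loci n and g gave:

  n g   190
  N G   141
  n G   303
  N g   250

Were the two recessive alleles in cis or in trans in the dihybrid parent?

The two most frequent classes are N g (250) and n G (303); these are the parental (non-recombinant) types.
So the F1 carried N g on one chromosome and n G on the other — the recessive alleles are on opposite chromosomes (trans / repulsion).

trans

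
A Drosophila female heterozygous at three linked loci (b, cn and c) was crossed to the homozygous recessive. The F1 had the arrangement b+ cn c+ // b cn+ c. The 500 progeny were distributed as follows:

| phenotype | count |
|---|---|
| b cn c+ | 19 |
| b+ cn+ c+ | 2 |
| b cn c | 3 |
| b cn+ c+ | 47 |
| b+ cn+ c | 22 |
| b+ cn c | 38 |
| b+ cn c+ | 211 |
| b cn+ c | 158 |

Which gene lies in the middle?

cn

The two rarest classes, b+ cn+ c+ and b cn c, are the double crossovers. Comparing them with the parentals, only the cn allele has switched, so cn is the middle locus and the order is b – cn – c.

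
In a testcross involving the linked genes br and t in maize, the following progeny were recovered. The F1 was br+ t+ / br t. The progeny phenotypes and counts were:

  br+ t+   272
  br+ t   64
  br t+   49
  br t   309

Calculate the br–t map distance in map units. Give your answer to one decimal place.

The recombinant classes are br+ t and br t+: 64 + 49 = 113.
Recombination frequency = 113/694 = 0.1628 ≈ 16.3%, i.e. 16.3 map units.

16.3 map units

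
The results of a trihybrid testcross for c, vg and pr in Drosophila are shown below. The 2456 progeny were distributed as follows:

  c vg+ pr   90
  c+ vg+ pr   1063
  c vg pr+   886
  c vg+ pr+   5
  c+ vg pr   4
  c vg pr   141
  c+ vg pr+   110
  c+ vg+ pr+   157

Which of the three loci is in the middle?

vg

The two most frequent reciprocal classes, c+ vg+ pr and c vg pr+, are the parental types, so the F1 was c+ vg+ pr / c vg pr+.
The two rarest classes, c+ vg pr and c vg+ pr+, are the double crossovers. Comparing them with the parentals, only the vg allele has switched, so vg is the middle locus and the order is pr – vg – c.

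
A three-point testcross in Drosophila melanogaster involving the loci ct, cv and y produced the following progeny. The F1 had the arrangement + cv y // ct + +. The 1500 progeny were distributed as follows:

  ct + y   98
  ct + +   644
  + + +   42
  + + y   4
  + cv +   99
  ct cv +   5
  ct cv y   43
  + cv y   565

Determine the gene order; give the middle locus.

The two rarest classes, + + y and ct cv +, are the double crossovers. Comparing them with the parentals, only the cv allele has switched, so cv is the middle locus and the order is y – cv – ct.

cv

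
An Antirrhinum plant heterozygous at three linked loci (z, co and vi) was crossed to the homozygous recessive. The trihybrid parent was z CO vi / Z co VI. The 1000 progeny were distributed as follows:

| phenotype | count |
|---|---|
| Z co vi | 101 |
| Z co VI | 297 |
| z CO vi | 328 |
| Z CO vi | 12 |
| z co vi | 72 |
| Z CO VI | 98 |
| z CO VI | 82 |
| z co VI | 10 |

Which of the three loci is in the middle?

z

The two rarest classes, Z CO vi and z co VI, are the double crossovers. Comparing them with the parentals, only the z allele has switched, so z is the middle locus and the order is vi – z – co.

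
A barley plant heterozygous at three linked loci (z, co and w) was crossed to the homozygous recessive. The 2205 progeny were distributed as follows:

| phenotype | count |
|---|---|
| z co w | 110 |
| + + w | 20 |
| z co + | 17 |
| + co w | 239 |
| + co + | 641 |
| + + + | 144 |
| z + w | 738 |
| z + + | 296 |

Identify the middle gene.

z

The two most frequent reciprocal classes, + co + and z + w, are the parental types, so the F1 was + co + / z + w.
The two rarest classes, z co + and + + w, are the double crossovers. Comparing them with the parentals, only the z allele has switched, so z is the middle locus and the order is co – z – w.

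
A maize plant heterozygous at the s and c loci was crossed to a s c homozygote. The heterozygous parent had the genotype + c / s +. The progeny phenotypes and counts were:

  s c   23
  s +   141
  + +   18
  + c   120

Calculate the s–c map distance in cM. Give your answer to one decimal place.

13.6 cM

The recombinant classes are + + and s c: 18 + 23 = 41.
Recombination frequency = 41/302 = 0.1358 ≈ 13.6%, i.e. 13.6 cM.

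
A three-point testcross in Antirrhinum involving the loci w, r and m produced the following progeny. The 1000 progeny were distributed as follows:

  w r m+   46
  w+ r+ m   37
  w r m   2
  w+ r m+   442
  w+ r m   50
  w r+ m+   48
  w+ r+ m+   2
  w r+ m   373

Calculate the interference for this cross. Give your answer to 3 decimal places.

0.549

The two most frequent reciprocal classes, w r+ m and w+ r m+, are the parental types, so the F1 was w r+ m / w+ r m+.
The two rarest classes, w r m and w+ r+ m+, are the double crossovers. Comparing them with the parentals, only the r allele has switched, so r is the middle locus and the order is w – r – m.
w–r: (83 + 4)/1000 = 0.0870; r–m: (98 + 4)/1000 = 0.1020.
Expected DCO frequency = 0.0870 × 0.1020 ≈ 0.00887; observed = 4/1000 ≈ 0.00400.
Coefficient of coincidence = 0.00400/0.00887 ≈ 0.451; interference = 1 − 0.451 = 0.549.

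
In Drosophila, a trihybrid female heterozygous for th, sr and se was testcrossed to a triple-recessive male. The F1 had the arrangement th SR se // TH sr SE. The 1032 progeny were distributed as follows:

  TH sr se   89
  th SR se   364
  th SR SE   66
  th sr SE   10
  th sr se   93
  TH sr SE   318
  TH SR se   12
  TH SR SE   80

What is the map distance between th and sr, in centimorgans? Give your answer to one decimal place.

The two rarest classes, TH SR se and th sr SE, are the double crossovers. Comparing them with the parentals, only the th allele has switched, so th is the middle locus and the order is sr – th – se.
Crossovers in the sr–th interval produce the single-crossover classes th sr se and TH SR SE (93 + 80 = 173) plus the double crossovers (22).
RF(sr–th) = (173 + 22) / 1032 = 195/1032 = 0.1890 → 18.9 centimorgans.

18.9 centimorgans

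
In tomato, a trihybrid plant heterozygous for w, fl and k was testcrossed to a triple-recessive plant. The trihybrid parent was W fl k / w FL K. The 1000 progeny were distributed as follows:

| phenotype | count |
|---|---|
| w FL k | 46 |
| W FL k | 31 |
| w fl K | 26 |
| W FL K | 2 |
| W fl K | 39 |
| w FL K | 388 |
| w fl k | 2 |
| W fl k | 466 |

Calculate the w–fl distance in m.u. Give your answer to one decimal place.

6.1 m.u.

The two rarest classes, w fl k and W FL K, are the double crossovers. Comparing them with the parentals, only the w allele has switched, so w is the middle locus and the order is fl – w – k.
Crossovers in the fl–w interval produce the single-crossover classes W FL k and w fl K (31 + 26 = 57) plus the double crossovers (4).
RF(fl–w) = (57 + 4) / 1000 = 61/1000 = 0.0610 → 6.1 m.u.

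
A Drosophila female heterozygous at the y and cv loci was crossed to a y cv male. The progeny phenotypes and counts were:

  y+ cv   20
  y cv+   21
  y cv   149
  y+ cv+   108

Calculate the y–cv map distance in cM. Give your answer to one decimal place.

13.8 cM

The two most frequent classes, y+ cv+ (108) and y cv (149), are the parental types, so the F1 was y+ cv+ / y cv.
The recombinant classes are y+ cv and y cv+: 20 + 21 = 41.
Recombination frequency = 41/298 = 0.1376 ≈ 13.8%, i.e. 13.8 cM.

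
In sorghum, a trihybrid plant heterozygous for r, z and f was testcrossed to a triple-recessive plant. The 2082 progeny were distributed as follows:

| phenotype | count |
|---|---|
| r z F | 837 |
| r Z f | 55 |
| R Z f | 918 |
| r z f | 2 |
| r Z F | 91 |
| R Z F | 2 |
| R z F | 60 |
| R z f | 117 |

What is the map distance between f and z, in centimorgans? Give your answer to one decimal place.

The two most frequent reciprocal classes, r z F and R Z f, are the parental types, so the F1 was r z F / R Z f.
The two rarest classes, r z f and R Z F, are the double crossovers. Comparing them with the parentals, only the f allele has switched, so f is the middle locus and the order is z – f – r.
Crossovers in the z–f interval produce the single-crossover classes r Z F and R z f (91 + 117 = 208) plus the double crossovers (4).
RF(z–f) = (208 + 4) / 2082 = 212/2082 = 0.1018 → 10.2 centimorgans.

10.2 centimorgans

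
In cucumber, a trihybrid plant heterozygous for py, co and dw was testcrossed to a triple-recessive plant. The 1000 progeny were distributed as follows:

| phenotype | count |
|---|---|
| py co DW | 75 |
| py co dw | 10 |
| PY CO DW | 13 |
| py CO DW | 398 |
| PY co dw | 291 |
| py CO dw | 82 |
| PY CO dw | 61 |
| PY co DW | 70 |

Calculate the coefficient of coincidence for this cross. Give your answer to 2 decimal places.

0.83

The two most frequent reciprocal classes, py CO DW and PY co dw, are the parental types, so the F1 was py CO DW / PY co dw.
The two rarest classes, PY CO DW and py co dw, are the double crossovers. Comparing them with the parentals, only the py allele has switched, so py is the middle locus and the order is dw – py – co.
dw–py: (152 + 23)/1000 = 0.1750; py–co: (136 + 23)/1000 = 0.1590.
Expected DCO frequency = 0.1750 × 0.1590 ≈ 0.02782; observed = 23/1000 ≈ 0.02300.
Coefficient of coincidence = 0.02300/0.02782 ≈ 0.83.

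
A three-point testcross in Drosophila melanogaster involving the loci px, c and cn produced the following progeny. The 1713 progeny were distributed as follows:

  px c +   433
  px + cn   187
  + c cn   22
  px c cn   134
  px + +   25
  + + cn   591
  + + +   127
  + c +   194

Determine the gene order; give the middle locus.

c

The two most frequent reciprocal classes, + + cn and px c +, are the parental types, so the F1 was + + cn / px c +.
The two rarest classes, + c cn and px + +, are the double crossovers. Comparing them with the parentals, only the c allele has switched, so c is the middle locus and the order is px – c – cn.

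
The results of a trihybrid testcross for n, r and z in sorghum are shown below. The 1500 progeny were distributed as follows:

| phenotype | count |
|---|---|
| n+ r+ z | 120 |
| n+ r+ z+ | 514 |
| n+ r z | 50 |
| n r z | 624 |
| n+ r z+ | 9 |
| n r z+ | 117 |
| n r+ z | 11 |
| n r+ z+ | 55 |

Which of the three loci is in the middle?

r

The two most frequent reciprocal classes, n r z and n+ r+ z+, are the parental types, so the F1 was n r z / n+ r+ z+.
The two rarest classes, n r+ z and n+ r z+, are the double crossovers. Comparing them with the parentals, only the r allele has switched, so r is the middle locus and the order is z – r – n.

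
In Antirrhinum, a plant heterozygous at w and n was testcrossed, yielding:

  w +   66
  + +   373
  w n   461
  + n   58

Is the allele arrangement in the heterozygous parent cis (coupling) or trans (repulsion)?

cis

The two most frequent classes are + + (373) and w n (461); these are the parental (non-recombinant) types.
So the F1 carried + + on one chromosome and w n on the other — the recessive alleles are on the same chromosome (cis / coupling).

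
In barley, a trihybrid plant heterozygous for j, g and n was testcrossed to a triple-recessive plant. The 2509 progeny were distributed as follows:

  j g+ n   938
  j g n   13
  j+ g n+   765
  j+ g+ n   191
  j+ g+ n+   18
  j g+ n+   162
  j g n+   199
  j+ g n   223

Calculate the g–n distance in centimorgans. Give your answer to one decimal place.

The two most frequent reciprocal classes, j+ g n+ and j g+ n, are the parental types, so the F1 was j+ g n+ / j g+ n.
The two rarest classes, j+ g+ n+ and j g n, are the double crossovers. Comparing them with the parentals, only the g allele has switched, so g is the middle locus and the order is j – g – n.
Crossovers in the g–n interval produce the single-crossover classes j+ g n and j g+ n+ (223 + 162 = 385) plus the double crossovers (31).
RF(g–n) = (385 + 31) / 2509 = 416/2509 = 0.1658 → 16.6 centimorgans.

16.6 centimorgans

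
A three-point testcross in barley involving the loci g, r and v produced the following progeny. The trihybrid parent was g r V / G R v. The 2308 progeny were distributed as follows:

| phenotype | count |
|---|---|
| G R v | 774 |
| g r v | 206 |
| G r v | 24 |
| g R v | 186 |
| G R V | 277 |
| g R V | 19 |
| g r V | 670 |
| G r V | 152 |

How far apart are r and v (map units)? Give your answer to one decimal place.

The two rarest classes, g R V and G r v, are the double crossovers. Comparing them with the parentals, only the r allele has switched, so r is the middle locus and the order is v – r – g.
Crossovers in the v–r interval produce the single-crossover classes g r v and G R V (206 + 277 = 483) plus the double crossovers (43).
RF(v–r) = (483 + 43) / 2308 = 526/2308 = 0.2279 → 22.8 map units.

22.8 map units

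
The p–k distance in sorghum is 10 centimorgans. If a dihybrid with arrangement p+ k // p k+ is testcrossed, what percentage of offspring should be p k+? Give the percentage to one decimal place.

A map distance of 10 centimorgans corresponds to a recombination frequency of 0.100.
The F1 is p+ k / p k+, so p k+ is a parental gamete class with expected frequency (1 − r)/2 = 0.900/2 = 0.4500.
That is 0.4500 = 45.0% of the progeny.

45.0%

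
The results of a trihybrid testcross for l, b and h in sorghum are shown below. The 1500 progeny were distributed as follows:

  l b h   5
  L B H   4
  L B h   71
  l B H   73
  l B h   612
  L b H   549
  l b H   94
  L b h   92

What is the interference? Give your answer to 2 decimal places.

0.55

The two most frequent reciprocal classes, l B h and L b H, are the parental types, so the F1 was l B h / L b H.
The two rarest classes, l b h and L B H, are the double crossovers. Comparing them with the parentals, only the b allele has switched, so b is the middle locus and the order is l – b – h.
l–b: (165 + 9)/1500 = 0.1160; b–h: (165 + 9)/1500 = 0.1160.
Expected DCO frequency = 0.1160 × 0.1160 ≈ 0.01346; observed = 9/1500 ≈ 0.00600.
Coefficient of coincidence = 0.00600/0.01346 ≈ 0.45; interference = 1 − 0.45 = 0.55.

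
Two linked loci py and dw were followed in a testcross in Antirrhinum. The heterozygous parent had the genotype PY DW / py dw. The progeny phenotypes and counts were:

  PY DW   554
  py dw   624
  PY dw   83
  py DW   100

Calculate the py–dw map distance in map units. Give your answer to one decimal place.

13.4 map units

The recombinant classes are PY dw and py DW: 83 + 100 = 183.
Recombination frequency = 183/1361 = 0.1345 ≈ 13.4%, i.e. 13.4 map units.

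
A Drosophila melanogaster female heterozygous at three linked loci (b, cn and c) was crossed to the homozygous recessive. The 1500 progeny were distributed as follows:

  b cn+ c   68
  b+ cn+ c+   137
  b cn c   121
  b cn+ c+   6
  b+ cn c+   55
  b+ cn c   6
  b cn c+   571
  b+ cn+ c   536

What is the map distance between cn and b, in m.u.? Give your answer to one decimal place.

The two most frequent reciprocal classes, b cn c+ and b+ cn+ c, are the parental types, so the F1 was b cn c+ / b+ cn+ c.
The two rarest classes, b cn+ c+ and b+ cn c, are the double crossovers. Comparing them with the parentals, only the cn allele has switched, so cn is the middle locus and the order is c – cn – b.
Crossovers in the cn–b interval produce the single-crossover classes b+ cn c+ and b cn+ c (55 + 68 = 123) plus the double crossovers (12).
RF(cn–b) = (123 + 12) / 1500 = 135/1500 = 0.0900 → 9.0 m.u.

9.0 m.u.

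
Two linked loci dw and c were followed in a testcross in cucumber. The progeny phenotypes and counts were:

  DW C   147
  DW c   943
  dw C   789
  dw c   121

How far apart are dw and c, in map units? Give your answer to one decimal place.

The two most frequent classes, DW c (943) and dw C (789), are the parental types, so the F1 was DW c / dw C.
The recombinant classes are DW C and dw c: 147 + 121 = 268.
Recombination frequency = 268/2000 = 0.1340 ≈ 13.4%, i.e. 13.4 map units.

13.4 map units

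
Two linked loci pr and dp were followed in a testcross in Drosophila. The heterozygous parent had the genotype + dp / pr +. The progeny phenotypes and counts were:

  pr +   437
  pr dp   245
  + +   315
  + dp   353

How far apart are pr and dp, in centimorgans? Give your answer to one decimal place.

41.5 centimorgans

The recombinant classes are + + and pr dp: 315 + 245 = 560.
Recombination frequency = 560/1350 = 0.4148 ≈ 41.5%, i.e. 41.5 centimorgans.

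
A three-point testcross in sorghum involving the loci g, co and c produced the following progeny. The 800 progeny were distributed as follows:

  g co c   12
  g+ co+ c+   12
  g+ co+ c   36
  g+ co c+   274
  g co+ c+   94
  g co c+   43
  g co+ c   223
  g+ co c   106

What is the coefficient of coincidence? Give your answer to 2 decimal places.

The two most frequent reciprocal classes, g co+ c and g+ co c+, are the parental types, so the F1 was g co+ c / g+ co c+.
The two rarest classes, g co c and g+ co+ c+, are the double crossovers. Comparing them with the parentals, only the co allele has switched, so co is the middle locus and the order is g – co – c.
g–co: (79 + 24)/800 = 0.1288; co–c: (200 + 24)/800 = 0.2800.
Expected DCO frequency = 0.1288 × 0.2800 ≈ 0.03606; observed = 24/800 ≈ 0.03000.
Coefficient of coincidence = 0.03000/0.03606 ≈ 0.83.

0.83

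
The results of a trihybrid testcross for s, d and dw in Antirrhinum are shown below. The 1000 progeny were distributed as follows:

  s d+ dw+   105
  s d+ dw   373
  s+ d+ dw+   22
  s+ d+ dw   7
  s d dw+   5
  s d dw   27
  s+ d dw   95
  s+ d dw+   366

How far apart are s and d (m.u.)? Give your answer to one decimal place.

The two most frequent reciprocal classes, s d+ dw and s+ d dw+, are the parental types, so the F1 was s d+ dw / s+ d dw+.
The two rarest classes, s+ d+ dw and s d dw+, are the double crossovers. Comparing them with the parentals, only the s allele has switched, so s is the middle locus and the order is dw – s – d.
Crossovers in the s–d interval produce the single-crossover classes s d dw and s+ d+ dw+ (27 + 22 = 49) plus the double crossovers (12).
RF(s–d) = (49 + 12) / 1000 = 61/1000 = 0.0610 → 6.1 m.u.

6.1 m.u.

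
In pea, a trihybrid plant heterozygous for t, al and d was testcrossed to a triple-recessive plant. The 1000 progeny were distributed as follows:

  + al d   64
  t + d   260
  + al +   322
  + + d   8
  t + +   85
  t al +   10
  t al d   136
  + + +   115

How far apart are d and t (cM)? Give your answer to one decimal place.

16.7 cM

The two most frequent reciprocal classes, t + d and + al +, are the parental types, so the F1 was t + d / + al +.
The two rarest classes, + + d and t al +, are the double crossovers. Comparing them with the parentals, only the t allele has switched, so t is the middle locus and the order is al – t – d.
Crossovers in the t–d interval produce the single-crossover classes t + + and + al d (85 + 64 = 149) plus the double crossovers (18).
RF(t–d) = (149 + 18) / 1000 = 167/1000 = 0.1670 → 16.7 cM.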